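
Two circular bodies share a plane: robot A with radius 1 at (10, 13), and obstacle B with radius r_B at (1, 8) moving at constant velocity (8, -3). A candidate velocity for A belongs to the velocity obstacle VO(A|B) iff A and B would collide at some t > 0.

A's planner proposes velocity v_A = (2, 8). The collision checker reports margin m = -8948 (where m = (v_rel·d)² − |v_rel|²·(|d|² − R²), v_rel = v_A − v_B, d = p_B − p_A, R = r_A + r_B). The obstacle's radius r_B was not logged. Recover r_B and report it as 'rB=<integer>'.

m = -8948
d = (-9, -5);  v_rel = (-6, 11),  |v_rel|² = 157
v_rel×d = (-6)·(-5) − (11)·(-9) = 129
since m = R²·157 − 129²:  R² = (16641 + -8948) / 157 = 49
R = √49 = 7  ⇒  r_B = 7 − 1 = 6

rB=6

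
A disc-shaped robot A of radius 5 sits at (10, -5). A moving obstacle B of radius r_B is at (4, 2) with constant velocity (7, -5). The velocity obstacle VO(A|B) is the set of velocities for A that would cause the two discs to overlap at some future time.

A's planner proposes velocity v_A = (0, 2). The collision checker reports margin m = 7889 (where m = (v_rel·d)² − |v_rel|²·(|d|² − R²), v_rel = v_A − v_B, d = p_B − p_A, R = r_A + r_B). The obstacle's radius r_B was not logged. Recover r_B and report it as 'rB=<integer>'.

m = 7889
d = (-6, 7);  v_rel = (-7, 7),  |v_rel|² = 98
v_rel×d = (-7)·(7) − (7)·(-6) = -7
since m = R²·98 − (-7)²:  R² = (49 + 7889) / 98 = 81
R = √81 = 9  ⇒  r_B = 9 − 5 = 4

rB=4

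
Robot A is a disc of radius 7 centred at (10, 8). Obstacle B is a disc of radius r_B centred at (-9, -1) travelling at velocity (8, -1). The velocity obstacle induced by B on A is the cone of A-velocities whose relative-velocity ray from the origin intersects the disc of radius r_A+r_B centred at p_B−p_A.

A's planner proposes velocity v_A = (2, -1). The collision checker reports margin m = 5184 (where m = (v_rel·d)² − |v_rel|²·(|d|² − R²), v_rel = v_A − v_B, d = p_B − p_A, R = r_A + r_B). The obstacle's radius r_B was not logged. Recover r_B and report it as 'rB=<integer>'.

m = 5184
d = (-19, -9);  v_rel = (-6, 0),  |v_rel|² = 36
v_rel×d = (-6)·(-9) − (0)·(-19) = 54
since m = R²·36 − 54²:  R² = (2916 + 5184) / 36 = 225
R = √225 = 15  ⇒  r_B = 15 − 7 = 8

rB=8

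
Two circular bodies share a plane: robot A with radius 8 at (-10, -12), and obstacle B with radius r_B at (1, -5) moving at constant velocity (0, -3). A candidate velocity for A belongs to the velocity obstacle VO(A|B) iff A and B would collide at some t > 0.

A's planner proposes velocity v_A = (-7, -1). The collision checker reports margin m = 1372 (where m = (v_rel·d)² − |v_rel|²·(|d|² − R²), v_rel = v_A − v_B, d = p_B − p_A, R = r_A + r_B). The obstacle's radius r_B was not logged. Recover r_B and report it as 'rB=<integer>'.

m = 1372
d = (11, 7);  v_rel = (-7, 2),  |v_rel|² = 53
v_rel×d = (-7)·(7) − (2)·(11) = -71
since m = R²·53 − (-71)²:  R² = (5041 + 1372) / 53 = 121
R = √121 = 11  ⇒  r_B = 11 − 8 = 3

rB=3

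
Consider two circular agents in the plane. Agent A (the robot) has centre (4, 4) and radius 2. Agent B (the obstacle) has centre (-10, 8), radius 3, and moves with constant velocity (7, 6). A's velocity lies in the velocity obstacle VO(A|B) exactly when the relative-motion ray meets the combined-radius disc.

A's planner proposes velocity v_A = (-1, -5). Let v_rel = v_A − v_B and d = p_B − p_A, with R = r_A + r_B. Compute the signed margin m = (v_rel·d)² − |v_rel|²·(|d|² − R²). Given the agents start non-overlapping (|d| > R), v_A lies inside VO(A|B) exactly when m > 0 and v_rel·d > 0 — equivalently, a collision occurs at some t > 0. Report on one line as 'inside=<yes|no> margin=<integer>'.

d = (-14, 4),  |d|² = 212;  R = 2+3 = 5,  c = 212−5² = 187
v_rel = (-8, -11),  |v_rel|² = 185;  v_rel·d = (-8)·(-14) + (-11)·(4) = 68
185·t² − 136·t + 187 = 0  ⇒  m = 68² − 185·187 = -29971
m = -29971 < 0,  v_rel·d = 68 > 0  ⇒  outside

inside=no margin=-29971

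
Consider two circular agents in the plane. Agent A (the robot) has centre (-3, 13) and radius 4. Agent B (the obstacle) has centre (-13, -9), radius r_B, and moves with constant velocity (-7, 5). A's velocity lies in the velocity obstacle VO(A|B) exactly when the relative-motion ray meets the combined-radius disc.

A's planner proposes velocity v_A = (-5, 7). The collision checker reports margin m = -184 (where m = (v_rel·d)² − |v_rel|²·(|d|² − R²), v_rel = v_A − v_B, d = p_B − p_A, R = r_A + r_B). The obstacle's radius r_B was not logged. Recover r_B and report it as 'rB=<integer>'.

m = -184
d = (-10, -22);  v_rel = (2, 2),  |v_rel|² = 8
v_rel×d = (2)·(-22) − (2)·(-10) = -24
since m = R²·8 − (-24)²:  R² = (576 + -184) / 8 = 49
R = √49 = 7  ⇒  r_B = 7 − 4 = 3

rB=3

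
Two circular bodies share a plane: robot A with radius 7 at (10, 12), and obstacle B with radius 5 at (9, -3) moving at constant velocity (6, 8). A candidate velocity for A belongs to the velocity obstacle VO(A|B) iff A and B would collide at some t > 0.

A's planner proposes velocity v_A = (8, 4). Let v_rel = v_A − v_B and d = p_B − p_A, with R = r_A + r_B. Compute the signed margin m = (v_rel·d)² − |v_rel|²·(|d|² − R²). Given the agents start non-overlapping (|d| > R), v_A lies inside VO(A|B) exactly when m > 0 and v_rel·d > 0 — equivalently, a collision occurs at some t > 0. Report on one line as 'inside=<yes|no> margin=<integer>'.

d = (-1, -15),  |d|² = 226;  R = 7+5 = 12,  c = 226−12² = 82
v_rel = (2, -4),  |v_rel|² = 20;  v_rel·d = (2)·(-1) + (-4)·(-15) = 58
20·t² − 116·t + 82 = 0  ⇒  m = 58² − 20·82 = 1724
m = 1724 > 0,  v_rel·d = 58 > 0  ⇒  inside

inside=yes margin=1724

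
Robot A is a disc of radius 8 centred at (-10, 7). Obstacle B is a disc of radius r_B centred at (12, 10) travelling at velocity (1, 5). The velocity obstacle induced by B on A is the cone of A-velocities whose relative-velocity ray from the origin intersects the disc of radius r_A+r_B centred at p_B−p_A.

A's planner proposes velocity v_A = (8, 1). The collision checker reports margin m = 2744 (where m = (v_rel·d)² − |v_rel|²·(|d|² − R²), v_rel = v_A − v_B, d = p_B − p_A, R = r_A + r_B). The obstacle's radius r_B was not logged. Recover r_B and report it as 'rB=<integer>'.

m = 2744
d = (22, 3);  v_rel = (7, -4),  |v_rel|² = 65
v_rel×d = (7)·(3) − (-4)·(22) = 109
since m = R²·65 − 109²:  R² = (11881 + 2744) / 65 = 225
R = √225 = 15  ⇒  r_B = 15 − 8 = 7

rB=7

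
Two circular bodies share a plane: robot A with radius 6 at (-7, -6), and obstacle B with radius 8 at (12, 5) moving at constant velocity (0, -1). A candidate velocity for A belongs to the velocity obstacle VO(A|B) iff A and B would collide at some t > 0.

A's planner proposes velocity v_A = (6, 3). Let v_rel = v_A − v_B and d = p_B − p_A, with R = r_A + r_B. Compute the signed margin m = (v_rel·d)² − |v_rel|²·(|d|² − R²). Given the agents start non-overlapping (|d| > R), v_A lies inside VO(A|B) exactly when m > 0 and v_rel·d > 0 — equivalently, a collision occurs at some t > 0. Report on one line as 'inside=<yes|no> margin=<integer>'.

d = (19, 11),  |d|² = 482;  R = 6+8 = 14,  c = 482−14² = 286
v_rel = (6, 4),  |v_rel|² = 52;  v_rel·d = (6)·(19) + (4)·(11) = 158
52·t² − 316·t + 286 = 0  ⇒  m = 158² − 52·286 = 10092
m = 10092 > 0,  v_rel·d = 158 > 0  ⇒  inside

inside=yes margin=10092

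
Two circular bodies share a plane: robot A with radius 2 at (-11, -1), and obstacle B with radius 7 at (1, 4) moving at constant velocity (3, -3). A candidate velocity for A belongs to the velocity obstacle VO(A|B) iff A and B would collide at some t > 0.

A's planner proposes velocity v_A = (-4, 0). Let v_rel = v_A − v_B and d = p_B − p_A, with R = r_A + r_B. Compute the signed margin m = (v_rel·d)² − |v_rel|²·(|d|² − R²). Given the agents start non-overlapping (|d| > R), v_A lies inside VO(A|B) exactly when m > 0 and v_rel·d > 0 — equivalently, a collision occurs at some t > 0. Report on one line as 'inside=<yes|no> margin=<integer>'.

d = (12, 5),  |d|² = 169;  R = 2+7 = 9,  c = 169−9² = 88
v_rel = (-7, 3),  |v_rel|² = 58;  v_rel·d = (-7)·(12) + (3)·(5) = -69
58·t² + 138·t + 88 = 0  ⇒  m = (-69)² − 58·88 = -343
m = -343 < 0,  v_rel·d = -69 < 0  ⇒  outside

inside=no margin=-343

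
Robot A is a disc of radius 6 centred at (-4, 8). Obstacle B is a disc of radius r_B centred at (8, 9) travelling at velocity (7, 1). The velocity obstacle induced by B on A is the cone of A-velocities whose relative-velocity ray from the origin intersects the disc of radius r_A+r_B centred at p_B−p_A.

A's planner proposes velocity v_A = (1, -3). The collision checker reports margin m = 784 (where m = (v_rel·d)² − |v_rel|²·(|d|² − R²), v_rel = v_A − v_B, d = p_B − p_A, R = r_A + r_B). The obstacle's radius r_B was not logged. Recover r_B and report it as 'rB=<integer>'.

m = 784
d = (12, 1);  v_rel = (-6, -4),  |v_rel|² = 52
v_rel×d = (-6)·(1) − (-4)·(12) = 42
since m = R²·52 − 42²:  R² = (1764 + 784) / 52 = 49
R = √49 = 7  ⇒  r_B = 7 − 6 = 1

rB=1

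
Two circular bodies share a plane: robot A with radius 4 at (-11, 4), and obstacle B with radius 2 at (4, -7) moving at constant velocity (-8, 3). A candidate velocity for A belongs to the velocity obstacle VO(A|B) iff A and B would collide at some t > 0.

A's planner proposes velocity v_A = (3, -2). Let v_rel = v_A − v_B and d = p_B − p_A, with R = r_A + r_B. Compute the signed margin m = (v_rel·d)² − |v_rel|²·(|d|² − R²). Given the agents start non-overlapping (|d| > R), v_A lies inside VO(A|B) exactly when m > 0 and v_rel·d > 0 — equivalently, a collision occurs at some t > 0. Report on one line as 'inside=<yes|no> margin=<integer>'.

d = (15, -11),  |d|² = 346;  R = 4+2 = 6,  c = 346−6² = 310
v_rel = (11, -5),  |v_rel|² = 146;  v_rel·d = (11)·(15) + (-5)·(-11) = 220
146·t² − 440·t + 310 = 0  ⇒  m = 220² − 146·310 = 3140
m = 3140 > 0,  v_rel·d = 220 > 0  ⇒  inside

inside=yes margin=3140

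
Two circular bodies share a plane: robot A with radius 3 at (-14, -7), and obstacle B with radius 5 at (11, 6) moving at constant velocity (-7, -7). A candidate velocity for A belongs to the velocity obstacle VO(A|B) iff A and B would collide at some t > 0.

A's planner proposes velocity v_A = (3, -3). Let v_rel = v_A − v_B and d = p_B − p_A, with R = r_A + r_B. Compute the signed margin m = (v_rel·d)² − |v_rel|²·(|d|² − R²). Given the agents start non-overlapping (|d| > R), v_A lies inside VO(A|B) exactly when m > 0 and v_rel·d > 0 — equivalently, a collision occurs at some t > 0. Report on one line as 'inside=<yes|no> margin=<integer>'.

d = (25, 13),  |d|² = 794;  R = 3+5 = 8,  c = 794−8² = 730
v_rel = (10, 4),  |v_rel|² = 116;  v_rel·d = (10)·(25) + (4)·(13) = 302
116·t² − 604·t + 730 = 0  ⇒  m = 302² − 116·730 = 6524
m = 6524 > 0,  v_rel·d = 302 > 0  ⇒  inside

inside=yes margin=6524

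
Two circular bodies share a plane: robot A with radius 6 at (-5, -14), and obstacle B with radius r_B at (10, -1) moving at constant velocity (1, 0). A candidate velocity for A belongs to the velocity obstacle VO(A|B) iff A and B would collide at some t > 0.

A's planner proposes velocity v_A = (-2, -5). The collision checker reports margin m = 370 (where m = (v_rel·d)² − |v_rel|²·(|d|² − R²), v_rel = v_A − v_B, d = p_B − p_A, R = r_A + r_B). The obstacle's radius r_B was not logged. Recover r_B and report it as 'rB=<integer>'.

m = 370
d = (15, 13);  v_rel = (-3, -5),  |v_rel|² = 34
v_rel×d = (-3)·(13) − (-5)·(15) = 36
since m = R²·34 − 36²:  R² = (1296 + 370) / 34 = 49
R = √49 = 7  ⇒  r_B = 7 − 6 = 1

rB=1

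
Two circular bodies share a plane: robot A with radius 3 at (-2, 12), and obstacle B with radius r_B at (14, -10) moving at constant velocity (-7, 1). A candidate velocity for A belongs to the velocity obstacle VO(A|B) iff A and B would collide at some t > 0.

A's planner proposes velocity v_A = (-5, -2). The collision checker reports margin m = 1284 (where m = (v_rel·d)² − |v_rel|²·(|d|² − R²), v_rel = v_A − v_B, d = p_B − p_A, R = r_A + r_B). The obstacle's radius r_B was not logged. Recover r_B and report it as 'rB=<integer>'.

m = 1284
d = (16, -22);  v_rel = (2, -3),  |v_rel|² = 13
v_rel×d = (2)·(-22) − (-3)·(16) = 4
since m = R²·13 − 4²:  R² = (16 + 1284) / 13 = 100
R = √100 = 10  ⇒  r_B = 10 − 3 = 7

rB=7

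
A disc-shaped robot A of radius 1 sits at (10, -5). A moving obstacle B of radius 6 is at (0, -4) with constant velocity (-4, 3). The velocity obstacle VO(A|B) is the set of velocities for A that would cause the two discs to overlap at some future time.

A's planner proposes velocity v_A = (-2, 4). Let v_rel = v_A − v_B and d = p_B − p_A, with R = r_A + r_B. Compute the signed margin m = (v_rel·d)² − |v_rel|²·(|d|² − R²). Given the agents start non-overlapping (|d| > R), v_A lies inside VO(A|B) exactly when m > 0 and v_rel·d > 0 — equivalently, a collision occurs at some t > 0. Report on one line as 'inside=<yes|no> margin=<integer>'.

d = (-10, 1),  |d|² = 101;  R = 1+6 = 7,  c = 101−7² = 52
v_rel = (2, 1),  |v_rel|² = 5;  v_rel·d = (2)·(-10) + (1)·(1) = -19
5·t² + 38·t + 52 = 0  ⇒  m = (-19)² − 5·52 = 101
m = 101 > 0,  v_rel·d = -19 < 0  ⇒  outside

inside=no margin=101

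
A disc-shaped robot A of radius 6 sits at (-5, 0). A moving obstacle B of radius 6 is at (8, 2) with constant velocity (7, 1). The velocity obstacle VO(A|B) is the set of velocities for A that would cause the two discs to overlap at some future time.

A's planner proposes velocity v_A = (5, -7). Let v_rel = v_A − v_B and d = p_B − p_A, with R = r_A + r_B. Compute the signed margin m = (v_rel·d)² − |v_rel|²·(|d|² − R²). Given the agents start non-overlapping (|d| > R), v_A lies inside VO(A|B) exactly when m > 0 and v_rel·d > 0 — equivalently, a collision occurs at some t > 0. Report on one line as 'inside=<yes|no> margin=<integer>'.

d = (13, 2),  |d|² = 173;  R = 6+6 = 12,  c = 173−12² = 29
v_rel = (-2, -8),  |v_rel|² = 68;  v_rel·d = (-2)·(13) + (-8)·(2) = -42
68·t² + 84·t + 29 = 0  ⇒  m = (-42)² − 68·29 = -208
m = -208 < 0,  v_rel·d = -42 < 0  ⇒  outside

inside=no margin=-208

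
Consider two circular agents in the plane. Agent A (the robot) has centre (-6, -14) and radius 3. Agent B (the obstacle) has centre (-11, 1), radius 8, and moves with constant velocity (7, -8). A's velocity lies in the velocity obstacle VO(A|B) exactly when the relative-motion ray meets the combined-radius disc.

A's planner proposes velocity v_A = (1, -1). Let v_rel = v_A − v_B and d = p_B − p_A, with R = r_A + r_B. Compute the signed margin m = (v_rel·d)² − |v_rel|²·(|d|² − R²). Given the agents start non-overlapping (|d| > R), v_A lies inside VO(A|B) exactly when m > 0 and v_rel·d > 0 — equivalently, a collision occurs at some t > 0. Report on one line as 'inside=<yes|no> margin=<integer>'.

d = (-5, 15),  |d|² = 250;  R = 3+8 = 11,  c = 250−11² = 129
v_rel = (-6, 7),  |v_rel|² = 85;  v_rel·d = (-6)·(-5) + (7)·(15) = 135
85·t² − 270·t + 129 = 0  ⇒  m = 135² − 85·129 = 7260
m = 7260 > 0,  v_rel·d = 135 > 0  ⇒  inside

inside=yes margin=7260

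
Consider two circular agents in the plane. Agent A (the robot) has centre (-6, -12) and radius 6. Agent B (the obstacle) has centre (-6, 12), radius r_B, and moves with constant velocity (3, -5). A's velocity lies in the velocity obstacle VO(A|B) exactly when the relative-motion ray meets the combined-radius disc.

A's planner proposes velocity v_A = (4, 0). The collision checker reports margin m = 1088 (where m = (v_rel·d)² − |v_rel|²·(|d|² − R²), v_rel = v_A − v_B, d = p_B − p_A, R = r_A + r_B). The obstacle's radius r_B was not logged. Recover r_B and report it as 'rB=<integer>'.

m = 1088
d = (0, 24);  v_rel = (1, 5),  |v_rel|² = 26
v_rel×d = (1)·(24) − (5)·(0) = 24
since m = R²·26 − 24²:  R² = (576 + 1088) / 26 = 64
R = √64 = 8  ⇒  r_B = 8 − 6 = 2

rB=2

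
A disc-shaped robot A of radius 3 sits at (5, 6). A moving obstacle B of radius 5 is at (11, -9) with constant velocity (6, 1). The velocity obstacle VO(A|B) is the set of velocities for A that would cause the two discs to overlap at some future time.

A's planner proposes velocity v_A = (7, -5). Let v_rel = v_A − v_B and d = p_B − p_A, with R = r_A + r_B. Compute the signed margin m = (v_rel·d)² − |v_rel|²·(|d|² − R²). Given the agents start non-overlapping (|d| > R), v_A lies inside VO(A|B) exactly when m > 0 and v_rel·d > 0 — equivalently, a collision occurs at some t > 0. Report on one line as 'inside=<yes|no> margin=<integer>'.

d = (6, -15),  |d|² = 261;  R = 3+5 = 8,  c = 261−8² = 197
v_rel = (1, -6),  |v_rel|² = 37;  v_rel·d = (1)·(6) + (-6)·(-15) = 96
37·t² − 192·t + 197 = 0  ⇒  m = 96² − 37·197 = 1927
m = 1927 > 0,  v_rel·d = 96 > 0  ⇒  inside

inside=yes margin=1927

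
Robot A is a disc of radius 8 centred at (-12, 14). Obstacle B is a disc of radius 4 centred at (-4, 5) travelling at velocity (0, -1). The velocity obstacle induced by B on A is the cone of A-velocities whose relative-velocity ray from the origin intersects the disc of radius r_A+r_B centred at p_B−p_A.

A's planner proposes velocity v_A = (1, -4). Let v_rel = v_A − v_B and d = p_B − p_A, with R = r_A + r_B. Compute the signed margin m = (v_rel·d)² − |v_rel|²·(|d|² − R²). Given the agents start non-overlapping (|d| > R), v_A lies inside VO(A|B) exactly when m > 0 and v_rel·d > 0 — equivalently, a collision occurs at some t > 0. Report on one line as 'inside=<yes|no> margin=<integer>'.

d = (8, -9),  |d|² = 145;  R = 8+4 = 12,  c = 145−12² = 1
v_rel = (1, -3),  |v_rel|² = 10;  v_rel·d = (1)·(8) + (-3)·(-9) = 35
10·t² − 70·t + 1 = 0  ⇒  m = 35² − 10·1 = 1215
m = 1215 > 0,  v_rel·d = 35 > 0  ⇒  inside

inside=yes margin=1215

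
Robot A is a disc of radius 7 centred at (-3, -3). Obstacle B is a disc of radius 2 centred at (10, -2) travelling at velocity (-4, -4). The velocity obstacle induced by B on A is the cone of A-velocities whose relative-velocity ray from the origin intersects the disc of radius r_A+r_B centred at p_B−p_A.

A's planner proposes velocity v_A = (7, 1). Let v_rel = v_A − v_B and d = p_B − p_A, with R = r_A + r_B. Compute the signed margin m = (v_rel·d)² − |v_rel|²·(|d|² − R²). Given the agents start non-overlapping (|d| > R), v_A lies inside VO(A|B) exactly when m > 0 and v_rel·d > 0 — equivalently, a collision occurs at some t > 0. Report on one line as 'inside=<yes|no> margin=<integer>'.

d = (13, 1),  |d|² = 170;  R = 7+2 = 9,  c = 170−9² = 89
v_rel = (11, 5),  |v_rel|² = 146;  v_rel·d = (11)·(13) + (5)·(1) = 148
146·t² − 296·t + 89 = 0  ⇒  m = 148² − 146·89 = 8910
m = 8910 > 0,  v_rel·d = 148 > 0  ⇒  inside

inside=yes margin=8910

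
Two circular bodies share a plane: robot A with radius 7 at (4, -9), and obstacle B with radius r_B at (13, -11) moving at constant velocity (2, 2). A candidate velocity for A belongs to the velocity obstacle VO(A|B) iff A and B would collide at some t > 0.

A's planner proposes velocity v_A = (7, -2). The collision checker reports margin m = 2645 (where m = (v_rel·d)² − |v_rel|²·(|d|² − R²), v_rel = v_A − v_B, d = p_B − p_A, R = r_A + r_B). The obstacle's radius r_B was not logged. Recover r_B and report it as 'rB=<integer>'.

m = 2645
d = (9, -2);  v_rel = (5, -4),  |v_rel|² = 41
v_rel×d = (5)·(-2) − (-4)·(9) = 26
since m = R²·41 − 26²:  R² = (676 + 2645) / 41 = 81
R = √81 = 9  ⇒  r_B = 9 − 7 = 2

rB=2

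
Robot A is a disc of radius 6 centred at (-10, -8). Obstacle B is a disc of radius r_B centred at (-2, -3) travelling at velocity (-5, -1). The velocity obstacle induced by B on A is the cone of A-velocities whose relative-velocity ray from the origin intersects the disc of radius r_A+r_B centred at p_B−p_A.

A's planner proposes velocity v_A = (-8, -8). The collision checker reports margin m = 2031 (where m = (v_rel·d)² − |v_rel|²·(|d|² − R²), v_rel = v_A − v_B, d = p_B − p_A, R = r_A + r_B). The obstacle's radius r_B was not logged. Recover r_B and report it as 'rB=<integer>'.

m = 2031
d = (8, 5);  v_rel = (-3, -7),  |v_rel|² = 58
v_rel×d = (-3)·(5) − (-7)·(8) = 41
since m = R²·58 − 41²:  R² = (1681 + 2031) / 58 = 64
R = √64 = 8  ⇒  r_B = 8 − 6 = 2

rB=2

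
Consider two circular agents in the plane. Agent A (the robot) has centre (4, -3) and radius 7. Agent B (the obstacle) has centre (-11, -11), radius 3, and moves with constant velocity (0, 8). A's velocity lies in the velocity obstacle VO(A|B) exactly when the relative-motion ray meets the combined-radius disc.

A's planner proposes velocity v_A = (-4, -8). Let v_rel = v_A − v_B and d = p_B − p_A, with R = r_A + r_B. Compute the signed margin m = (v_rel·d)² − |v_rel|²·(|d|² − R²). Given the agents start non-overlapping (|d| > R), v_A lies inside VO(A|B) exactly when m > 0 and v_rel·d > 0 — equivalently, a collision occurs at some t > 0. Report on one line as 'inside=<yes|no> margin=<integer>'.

d = (-15, -8),  |d|² = 289;  R = 7+3 = 10,  c = 289−10² = 189
v_rel = (-4, -16),  |v_rel|² = 272;  v_rel·d = (-4)·(-15) + (-16)·(-8) = 188
272·t² − 376·t + 189 = 0  ⇒  m = 188² − 272·189 = -16064
m = -16064 < 0,  v_rel·d = 188 > 0  ⇒  outside

inside=no margin=-16064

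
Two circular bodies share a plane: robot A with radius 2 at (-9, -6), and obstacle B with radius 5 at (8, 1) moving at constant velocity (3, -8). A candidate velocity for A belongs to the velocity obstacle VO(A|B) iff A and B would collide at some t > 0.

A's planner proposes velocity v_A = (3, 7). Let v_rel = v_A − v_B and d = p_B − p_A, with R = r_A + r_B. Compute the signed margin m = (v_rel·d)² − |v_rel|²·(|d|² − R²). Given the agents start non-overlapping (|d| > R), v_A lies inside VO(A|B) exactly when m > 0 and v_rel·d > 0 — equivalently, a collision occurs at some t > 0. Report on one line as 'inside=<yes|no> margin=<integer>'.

d = (17, 7),  |d|² = 338;  R = 2+5 = 7,  c = 338−7² = 289
v_rel = (0, 15),  |v_rel|² = 225;  v_rel·d = (0)·(17) + (15)·(7) = 105
225·t² − 210·t + 289 = 0  ⇒  m = 105² − 225·289 = -54000
m = -54000 < 0,  v_rel·d = 105 > 0  ⇒  outside

inside=no margin=-54000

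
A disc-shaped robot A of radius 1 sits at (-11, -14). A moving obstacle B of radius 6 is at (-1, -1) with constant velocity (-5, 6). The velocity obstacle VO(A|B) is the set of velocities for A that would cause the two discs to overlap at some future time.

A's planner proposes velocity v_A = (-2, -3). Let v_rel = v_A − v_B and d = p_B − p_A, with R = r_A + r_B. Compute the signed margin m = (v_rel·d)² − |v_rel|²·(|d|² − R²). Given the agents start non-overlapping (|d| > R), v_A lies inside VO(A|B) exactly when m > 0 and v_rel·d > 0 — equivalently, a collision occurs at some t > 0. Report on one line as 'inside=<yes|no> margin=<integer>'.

d = (10, 13),  |d|² = 269;  R = 1+6 = 7,  c = 269−7² = 220
v_rel = (3, -9),  |v_rel|² = 90;  v_rel·d = (3)·(10) + (-9)·(13) = -87
90·t² + 174·t + 220 = 0  ⇒  m = (-87)² − 90·220 = -12231
m = -12231 < 0,  v_rel·d = -87 < 0  ⇒  outside

inside=no margin=-12231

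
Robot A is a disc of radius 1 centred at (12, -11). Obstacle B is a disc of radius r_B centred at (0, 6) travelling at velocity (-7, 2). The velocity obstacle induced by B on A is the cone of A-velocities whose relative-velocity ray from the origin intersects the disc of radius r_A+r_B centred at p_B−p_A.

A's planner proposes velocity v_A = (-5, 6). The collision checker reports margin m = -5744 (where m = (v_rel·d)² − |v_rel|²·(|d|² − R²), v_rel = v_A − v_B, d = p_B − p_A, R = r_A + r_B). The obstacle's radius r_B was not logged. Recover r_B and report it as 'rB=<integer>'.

m = -5744
d = (-12, 17);  v_rel = (2, 4),  |v_rel|² = 20
v_rel×d = (2)·(17) − (4)·(-12) = 82
since m = R²·20 − 82²:  R² = (6724 + -5744) / 20 = 49
R = √49 = 7  ⇒  r_B = 7 − 1 = 6

rB=6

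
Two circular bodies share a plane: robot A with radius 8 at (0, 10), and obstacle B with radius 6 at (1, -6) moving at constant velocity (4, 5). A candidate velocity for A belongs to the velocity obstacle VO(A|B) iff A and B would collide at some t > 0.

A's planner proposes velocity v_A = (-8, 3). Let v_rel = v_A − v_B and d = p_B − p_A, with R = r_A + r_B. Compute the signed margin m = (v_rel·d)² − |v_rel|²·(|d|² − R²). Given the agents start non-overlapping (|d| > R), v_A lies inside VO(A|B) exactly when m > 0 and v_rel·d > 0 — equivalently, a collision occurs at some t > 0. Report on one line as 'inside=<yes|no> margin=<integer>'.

d = (1, -16),  |d|² = 257;  R = 8+6 = 14,  c = 257−14² = 61
v_rel = (-12, -2),  |v_rel|² = 148;  v_rel·d = (-12)·(1) + (-2)·(-16) = 20
148·t² − 40·t + 61 = 0  ⇒  m = 20² − 148·61 = -8628
m = -8628 < 0,  v_rel·d = 20 > 0  ⇒  outside

inside=no margin=-8628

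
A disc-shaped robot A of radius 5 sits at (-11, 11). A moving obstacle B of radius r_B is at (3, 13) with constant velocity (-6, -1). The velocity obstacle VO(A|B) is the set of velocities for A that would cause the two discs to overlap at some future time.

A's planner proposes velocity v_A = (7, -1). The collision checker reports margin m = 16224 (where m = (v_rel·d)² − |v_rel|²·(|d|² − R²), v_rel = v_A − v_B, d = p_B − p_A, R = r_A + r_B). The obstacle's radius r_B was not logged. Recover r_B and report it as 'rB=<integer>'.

m = 16224
d = (14, 2);  v_rel = (13, 0),  |v_rel|² = 169
v_rel×d = (13)·(2) − (0)·(14) = 26
since m = R²·169 − 26²:  R² = (676 + 16224) / 169 = 100
R = √100 = 10  ⇒  r_B = 10 − 5 = 5

rB=5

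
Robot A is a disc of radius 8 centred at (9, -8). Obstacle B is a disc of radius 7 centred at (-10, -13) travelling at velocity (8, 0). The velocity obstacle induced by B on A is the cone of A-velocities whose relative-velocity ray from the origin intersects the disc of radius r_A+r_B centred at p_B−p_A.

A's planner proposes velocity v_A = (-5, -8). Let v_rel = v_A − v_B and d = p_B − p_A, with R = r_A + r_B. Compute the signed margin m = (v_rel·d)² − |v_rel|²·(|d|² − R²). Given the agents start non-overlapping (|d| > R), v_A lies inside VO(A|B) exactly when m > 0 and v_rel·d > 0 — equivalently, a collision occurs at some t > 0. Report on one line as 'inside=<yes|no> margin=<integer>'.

d = (-19, -5),  |d|² = 386;  R = 8+7 = 15,  c = 386−15² = 161
v_rel = (-13, -8),  |v_rel|² = 233;  v_rel·d = (-13)·(-19) + (-8)·(-5) = 287
233·t² − 574·t + 161 = 0  ⇒  m = 287² − 233·161 = 44856
m = 44856 > 0,  v_rel·d = 287 > 0  ⇒  inside

inside=yes margin=44856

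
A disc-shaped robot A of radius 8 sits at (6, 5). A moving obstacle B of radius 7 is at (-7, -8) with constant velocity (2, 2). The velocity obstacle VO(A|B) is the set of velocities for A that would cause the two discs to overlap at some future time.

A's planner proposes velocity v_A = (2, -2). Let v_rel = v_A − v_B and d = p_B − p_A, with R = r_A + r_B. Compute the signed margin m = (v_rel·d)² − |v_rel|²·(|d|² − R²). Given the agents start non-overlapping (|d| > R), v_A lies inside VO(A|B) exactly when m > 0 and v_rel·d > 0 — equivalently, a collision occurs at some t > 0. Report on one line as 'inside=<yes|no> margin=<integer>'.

d = (-13, -13),  |d|² = 338;  R = 8+7 = 15,  c = 338−15² = 113
v_rel = (0, -4),  |v_rel|² = 16;  v_rel·d = (0)·(-13) + (-4)·(-13) = 52
16·t² − 104·t + 113 = 0  ⇒  m = 52² − 16·113 = 896
m = 896 > 0,  v_rel·d = 52 > 0  ⇒  inside

inside=yes margin=896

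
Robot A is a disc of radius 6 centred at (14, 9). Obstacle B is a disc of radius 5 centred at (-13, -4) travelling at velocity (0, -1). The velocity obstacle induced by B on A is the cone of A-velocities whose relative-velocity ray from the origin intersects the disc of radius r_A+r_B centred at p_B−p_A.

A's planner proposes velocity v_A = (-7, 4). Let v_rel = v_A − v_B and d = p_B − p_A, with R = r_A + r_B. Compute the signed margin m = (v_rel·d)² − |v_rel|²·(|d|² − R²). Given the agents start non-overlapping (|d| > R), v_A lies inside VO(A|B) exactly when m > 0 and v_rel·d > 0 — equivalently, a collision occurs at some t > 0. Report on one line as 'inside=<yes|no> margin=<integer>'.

d = (-27, -13),  |d|² = 898;  R = 6+5 = 11,  c = 898−11² = 777
v_rel = (-7, 5),  |v_rel|² = 74;  v_rel·d = (-7)·(-27) + (5)·(-13) = 124
74·t² − 248·t + 777 = 0  ⇒  m = 124² − 74·777 = -42122
m = -42122 < 0,  v_rel·d = 124 > 0  ⇒  outside

inside=no margin=-42122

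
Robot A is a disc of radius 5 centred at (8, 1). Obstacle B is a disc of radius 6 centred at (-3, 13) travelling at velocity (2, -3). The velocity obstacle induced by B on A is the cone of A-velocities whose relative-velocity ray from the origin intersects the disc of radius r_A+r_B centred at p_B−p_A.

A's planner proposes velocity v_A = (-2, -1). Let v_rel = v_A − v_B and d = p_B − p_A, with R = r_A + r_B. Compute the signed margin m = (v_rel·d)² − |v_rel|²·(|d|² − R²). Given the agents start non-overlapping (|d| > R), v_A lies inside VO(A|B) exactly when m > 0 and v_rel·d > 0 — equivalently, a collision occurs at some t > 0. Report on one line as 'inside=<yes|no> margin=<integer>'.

d = (-11, 12),  |d|² = 265;  R = 5+6 = 11,  c = 265−11² = 144
v_rel = (-4, 2),  |v_rel|² = 20;  v_rel·d = (-4)·(-11) + (2)·(12) = 68
20·t² − 136·t + 144 = 0  ⇒  m = 68² − 20·144 = 1744
m = 1744 > 0,  v_rel·d = 68 > 0  ⇒  inside

inside=yes margin=1744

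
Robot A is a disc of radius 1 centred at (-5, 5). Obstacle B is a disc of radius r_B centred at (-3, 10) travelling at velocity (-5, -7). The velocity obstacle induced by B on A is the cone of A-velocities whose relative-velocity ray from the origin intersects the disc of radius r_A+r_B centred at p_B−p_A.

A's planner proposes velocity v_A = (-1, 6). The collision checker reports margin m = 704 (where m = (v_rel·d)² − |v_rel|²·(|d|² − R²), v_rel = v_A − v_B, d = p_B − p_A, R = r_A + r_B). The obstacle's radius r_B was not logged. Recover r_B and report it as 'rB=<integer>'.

m = 704
d = (2, 5);  v_rel = (4, 13),  |v_rel|² = 185
v_rel×d = (4)·(5) − (13)·(2) = -6
since m = R²·185 − (-6)²:  R² = (36 + 704) / 185 = 4
R = √4 = 2  ⇒  r_B = 2 − 1 = 1

rB=1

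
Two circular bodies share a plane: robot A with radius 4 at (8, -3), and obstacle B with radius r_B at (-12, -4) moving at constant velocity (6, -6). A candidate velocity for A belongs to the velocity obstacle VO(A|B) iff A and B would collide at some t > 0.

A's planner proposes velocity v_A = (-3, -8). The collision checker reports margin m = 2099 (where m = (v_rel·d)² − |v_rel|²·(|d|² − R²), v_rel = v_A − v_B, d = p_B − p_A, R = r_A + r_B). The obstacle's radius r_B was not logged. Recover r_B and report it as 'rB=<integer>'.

m = 2099
d = (-20, -1);  v_rel = (-9, -2),  |v_rel|² = 85
v_rel×d = (-9)·(-1) − (-2)·(-20) = -31
since m = R²·85 − (-31)²:  R² = (961 + 2099) / 85 = 36
R = √36 = 6  ⇒  r_B = 6 − 4 = 2

rB=2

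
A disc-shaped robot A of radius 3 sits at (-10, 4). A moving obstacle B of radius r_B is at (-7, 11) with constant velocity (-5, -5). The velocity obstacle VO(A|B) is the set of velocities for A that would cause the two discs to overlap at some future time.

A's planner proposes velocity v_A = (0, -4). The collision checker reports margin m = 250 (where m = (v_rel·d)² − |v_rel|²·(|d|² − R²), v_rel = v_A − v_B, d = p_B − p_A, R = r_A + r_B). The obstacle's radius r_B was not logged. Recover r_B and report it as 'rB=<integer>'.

m = 250
d = (3, 7);  v_rel = (5, 1),  |v_rel|² = 26
v_rel×d = (5)·(7) − (1)·(3) = 32
since m = R²·26 − 32²:  R² = (1024 + 250) / 26 = 49
R = √49 = 7  ⇒  r_B = 7 − 3 = 4

rB=4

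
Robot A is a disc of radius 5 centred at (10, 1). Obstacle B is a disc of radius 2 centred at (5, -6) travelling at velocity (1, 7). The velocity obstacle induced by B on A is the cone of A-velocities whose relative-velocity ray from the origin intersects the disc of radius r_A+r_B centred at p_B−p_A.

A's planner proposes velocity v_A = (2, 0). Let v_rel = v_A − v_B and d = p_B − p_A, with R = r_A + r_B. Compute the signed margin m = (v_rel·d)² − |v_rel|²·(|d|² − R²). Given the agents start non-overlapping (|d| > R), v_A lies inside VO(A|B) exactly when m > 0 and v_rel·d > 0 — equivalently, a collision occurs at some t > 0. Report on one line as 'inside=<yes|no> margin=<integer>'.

d = (-5, -7),  |d|² = 74;  R = 5+2 = 7,  c = 74−7² = 25
v_rel = (1, -7),  |v_rel|² = 50;  v_rel·d = (1)·(-5) + (-7)·(-7) = 44
50·t² − 88·t + 25 = 0  ⇒  m = 44² − 50·25 = 686
m = 686 > 0,  v_rel·d = 44 > 0  ⇒  inside

inside=yes margin=686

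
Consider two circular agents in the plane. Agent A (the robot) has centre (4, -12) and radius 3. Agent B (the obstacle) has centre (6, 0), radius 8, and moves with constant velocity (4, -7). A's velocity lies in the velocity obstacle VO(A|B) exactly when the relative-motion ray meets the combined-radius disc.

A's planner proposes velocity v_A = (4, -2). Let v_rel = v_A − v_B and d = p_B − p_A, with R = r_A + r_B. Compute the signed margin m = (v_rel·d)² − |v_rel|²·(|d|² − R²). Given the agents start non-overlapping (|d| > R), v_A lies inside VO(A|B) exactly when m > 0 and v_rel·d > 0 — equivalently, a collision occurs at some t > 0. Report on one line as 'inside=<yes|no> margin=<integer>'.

d = (2, 12),  |d|² = 148;  R = 3+8 = 11,  c = 148−11² = 27
v_rel = (0, 5),  |v_rel|² = 25;  v_rel·d = (0)·(2) + (5)·(12) = 60
25·t² − 120·t + 27 = 0  ⇒  m = 60² − 25·27 = 2925
m = 2925 > 0,  v_rel·d = 60 > 0  ⇒  inside

inside=yes margin=2925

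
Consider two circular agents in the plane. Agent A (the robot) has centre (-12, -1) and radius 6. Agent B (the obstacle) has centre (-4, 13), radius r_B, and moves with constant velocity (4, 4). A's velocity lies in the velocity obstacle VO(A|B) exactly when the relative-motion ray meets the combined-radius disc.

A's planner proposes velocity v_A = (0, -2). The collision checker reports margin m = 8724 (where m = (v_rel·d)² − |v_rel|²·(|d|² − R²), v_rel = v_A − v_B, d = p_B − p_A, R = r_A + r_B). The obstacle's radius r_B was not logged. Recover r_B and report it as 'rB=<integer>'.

m = 8724
d = (8, 14);  v_rel = (-4, -6),  |v_rel|² = 52
v_rel×d = (-4)·(14) − (-6)·(8) = -8
since m = R²·52 − (-8)²:  R² = (64 + 8724) / 52 = 169
R = √169 = 13  ⇒  r_B = 13 − 6 = 7

rB=7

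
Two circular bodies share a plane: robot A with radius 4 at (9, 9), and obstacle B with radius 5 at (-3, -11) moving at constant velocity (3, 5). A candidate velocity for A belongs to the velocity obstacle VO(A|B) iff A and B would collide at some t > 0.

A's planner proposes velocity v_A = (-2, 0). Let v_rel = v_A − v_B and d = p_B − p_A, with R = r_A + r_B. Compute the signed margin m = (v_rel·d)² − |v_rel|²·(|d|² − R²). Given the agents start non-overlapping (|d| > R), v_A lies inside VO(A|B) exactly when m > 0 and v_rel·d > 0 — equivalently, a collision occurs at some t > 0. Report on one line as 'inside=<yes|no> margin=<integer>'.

d = (-12, -20),  |d|² = 544;  R = 4+5 = 9,  c = 544−9² = 463
v_rel = (-5, -5),  |v_rel|² = 50;  v_rel·d = (-5)·(-12) + (-5)·(-20) = 160
50·t² − 320·t + 463 = 0  ⇒  m = 160² − 50·463 = 2450
m = 2450 > 0,  v_rel·d = 160 > 0  ⇒  inside

inside=yes margin=2450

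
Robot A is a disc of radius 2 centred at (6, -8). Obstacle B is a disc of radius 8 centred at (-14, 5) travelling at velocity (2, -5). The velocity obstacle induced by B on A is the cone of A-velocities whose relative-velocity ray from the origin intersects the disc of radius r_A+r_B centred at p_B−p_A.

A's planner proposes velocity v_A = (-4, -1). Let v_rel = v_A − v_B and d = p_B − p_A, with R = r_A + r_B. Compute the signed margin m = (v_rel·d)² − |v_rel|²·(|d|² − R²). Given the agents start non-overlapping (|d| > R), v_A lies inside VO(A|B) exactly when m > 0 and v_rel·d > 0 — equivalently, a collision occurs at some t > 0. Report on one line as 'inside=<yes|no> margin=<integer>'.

d = (-20, 13),  |d|² = 569;  R = 2+8 = 10,  c = 569−10² = 469
v_rel = (-6, 4),  |v_rel|² = 52;  v_rel·d = (-6)·(-20) + (4)·(13) = 172
52·t² − 344·t + 469 = 0  ⇒  m = 172² − 52·469 = 5196
m = 5196 > 0,  v_rel·d = 172 > 0  ⇒  inside

inside=yes margin=5196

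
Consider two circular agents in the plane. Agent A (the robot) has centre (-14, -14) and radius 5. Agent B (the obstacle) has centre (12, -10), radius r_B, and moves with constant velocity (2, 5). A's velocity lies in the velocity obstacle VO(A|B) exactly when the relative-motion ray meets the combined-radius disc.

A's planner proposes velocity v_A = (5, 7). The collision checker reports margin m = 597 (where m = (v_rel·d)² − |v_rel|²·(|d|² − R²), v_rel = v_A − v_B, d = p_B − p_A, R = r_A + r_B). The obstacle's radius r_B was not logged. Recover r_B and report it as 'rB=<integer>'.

m = 597
d = (26, 4);  v_rel = (3, 2),  |v_rel|² = 13
v_rel×d = (3)·(4) − (2)·(26) = -40
since m = R²·13 − (-40)²:  R² = (1600 + 597) / 13 = 169
R = √169 = 13  ⇒  r_B = 13 − 5 = 8

rB=8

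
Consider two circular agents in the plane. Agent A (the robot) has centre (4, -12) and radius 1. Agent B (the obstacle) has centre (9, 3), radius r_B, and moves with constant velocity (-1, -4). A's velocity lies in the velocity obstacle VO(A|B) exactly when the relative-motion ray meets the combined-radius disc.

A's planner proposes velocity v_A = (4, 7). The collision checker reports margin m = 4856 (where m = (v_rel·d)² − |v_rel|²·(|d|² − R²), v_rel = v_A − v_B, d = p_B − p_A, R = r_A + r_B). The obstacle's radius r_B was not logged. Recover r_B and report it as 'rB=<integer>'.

m = 4856
d = (5, 15);  v_rel = (5, 11),  |v_rel|² = 146
v_rel×d = (5)·(15) − (11)·(5) = 20
since m = R²·146 − 20²:  R² = (400 + 4856) / 146 = 36
R = √36 = 6  ⇒  r_B = 6 − 1 = 5

rB=5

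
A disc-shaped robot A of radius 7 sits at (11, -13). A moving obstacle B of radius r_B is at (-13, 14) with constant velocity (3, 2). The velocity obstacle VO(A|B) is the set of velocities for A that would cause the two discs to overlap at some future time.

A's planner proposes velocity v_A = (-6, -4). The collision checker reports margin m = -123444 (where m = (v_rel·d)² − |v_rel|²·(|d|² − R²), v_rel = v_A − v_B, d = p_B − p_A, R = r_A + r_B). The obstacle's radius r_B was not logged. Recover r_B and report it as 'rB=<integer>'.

m = -123444
d = (-24, 27);  v_rel = (-9, -6),  |v_rel|² = 117
v_rel×d = (-9)·(27) − (-6)·(-24) = -387
since m = R²·117 − (-387)²:  R² = (149769 + -123444) / 117 = 225
R = √225 = 15  ⇒  r_B = 15 − 7 = 8

rB=8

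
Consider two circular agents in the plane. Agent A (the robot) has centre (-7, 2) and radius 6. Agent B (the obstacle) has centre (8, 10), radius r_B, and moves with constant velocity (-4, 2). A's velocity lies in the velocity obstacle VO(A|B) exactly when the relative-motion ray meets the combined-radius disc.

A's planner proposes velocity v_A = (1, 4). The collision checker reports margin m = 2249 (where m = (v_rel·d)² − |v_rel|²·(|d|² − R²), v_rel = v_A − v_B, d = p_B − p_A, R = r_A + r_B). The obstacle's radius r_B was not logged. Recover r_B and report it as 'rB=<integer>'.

m = 2249
d = (15, 8);  v_rel = (5, 2),  |v_rel|² = 29
v_rel×d = (5)·(8) − (2)·(15) = 10
since m = R²·29 − 10²:  R² = (100 + 2249) / 29 = 81
R = √81 = 9  ⇒  r_B = 9 − 6 = 3

rB=3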